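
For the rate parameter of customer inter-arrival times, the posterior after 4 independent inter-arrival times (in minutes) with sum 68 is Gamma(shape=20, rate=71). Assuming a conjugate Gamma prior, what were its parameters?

Gamma(shape=16, rate=3)

For an exponential likelihood with a Gamma(α, β) prior on the rate, n observations with total T give posterior Gamma(α+n, β+T).
So α = 20 − 4 = 16 and β = 71 − 68 = 3.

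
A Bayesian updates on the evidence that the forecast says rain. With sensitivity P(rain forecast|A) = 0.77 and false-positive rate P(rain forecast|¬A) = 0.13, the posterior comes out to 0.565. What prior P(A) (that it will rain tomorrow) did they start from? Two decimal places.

In odds form, posterior odds = prior odds × likelihood ratio, so prior odds = posterior odds ÷ LR.
Posterior odds = 0.565/(1−0.565) = 1.2989. LR = 0.77/0.13 = 5.9231.
Prior odds = 1.2989/5.9231 = 0.2193, so P(A) = 0.2193/(1+0.2193) ≈ 0.18.

P(A) = 0.18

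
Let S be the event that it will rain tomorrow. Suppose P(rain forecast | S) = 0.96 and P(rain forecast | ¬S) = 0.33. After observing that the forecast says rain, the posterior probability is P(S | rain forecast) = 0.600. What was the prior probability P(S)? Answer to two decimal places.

In odds form, posterior odds = prior odds × likelihood ratio, so prior odds = posterior odds ÷ LR.
Posterior odds = 0.600/(1−0.600) = 1.5000. LR = 0.96/0.33 = 2.9091.
Prior odds = 1.5000/2.9091 = 0.5156, so P(S) = 0.5156/(1+0.5156) ≈ 0.34.

P(S) = 0.34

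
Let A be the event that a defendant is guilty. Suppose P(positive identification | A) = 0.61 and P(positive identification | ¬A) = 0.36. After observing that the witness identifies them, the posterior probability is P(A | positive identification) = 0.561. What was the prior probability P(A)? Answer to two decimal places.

P(A) = 0.43

Bayes' rule in odds form gives O(A|E) = O(A)·[P(E|A)/P(E|¬A)], hence O(A) = O(A|E)/LR.
Posterior odds = 0.561/(1−0.561) = 1.2779. LR = 0.61/0.36 = 1.6944.
Prior odds = 1.2779/1.6944 = 0.7542, so P(A) = 0.7542/(1+0.7542) ≈ 0.43.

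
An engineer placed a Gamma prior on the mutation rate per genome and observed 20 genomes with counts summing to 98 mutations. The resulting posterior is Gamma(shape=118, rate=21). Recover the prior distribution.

Gamma(shape=20, rate=1)

Gamma–Poisson conjugacy: posterior shape = α + Σxᵢ, posterior rate = β + n.
So α = 118 − 98 = 20 and β = 21 − 20 = 1.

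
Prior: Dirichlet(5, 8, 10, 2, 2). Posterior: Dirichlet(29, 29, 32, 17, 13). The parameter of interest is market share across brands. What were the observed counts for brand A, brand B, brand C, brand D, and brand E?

For a Dirichlet(α) prior with multinomial counts c, the posterior is Dirichlet(α + c) componentwise.
Counts are posterior − prior componentwise: 29−5=24, 29−8=21, 32−10=22, 17−2=15, 13−2=11.

counts (24, 21, 22, 15, 11)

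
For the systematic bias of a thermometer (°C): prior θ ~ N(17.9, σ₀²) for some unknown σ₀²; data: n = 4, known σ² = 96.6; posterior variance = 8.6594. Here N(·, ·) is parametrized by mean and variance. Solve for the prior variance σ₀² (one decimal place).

Posterior precision equals prior precision plus data precision: 1/σ_n² = 1/σ₀² + n/σ².
So 1/σ₀² = 1/8.6594 − 4/96.6 = 0.115481 − 0.041408 = 0.074073.
Hence σ₀² = 1/0.074073 ≈ 13.5.

σ₀² = 13.5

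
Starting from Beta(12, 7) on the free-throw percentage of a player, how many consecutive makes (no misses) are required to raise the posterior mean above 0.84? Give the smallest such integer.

k = 25

After k makes and 0 misses the posterior is Beta(12+k, 7), with mean (12+k)/(12+7+k).
Set (12+k)/(19+k) > 0.84 and solve: k > (0.84·19 − 12)/(1 − 0.84) = 24.750.
The smallest integer exceeding 24.750 is 25.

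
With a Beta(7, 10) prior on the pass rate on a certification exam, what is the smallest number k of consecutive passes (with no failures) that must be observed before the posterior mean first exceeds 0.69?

k = 16

After k passes and 0 failures the posterior is Beta(7+k, 10), with mean (7+k)/(7+10+k).
Set (7+k)/(17+k) > 0.69 and solve: k > (0.69·17 − 7)/(1 − 0.69) = 15.258.
The smallest integer exceeding 15.258 is 16.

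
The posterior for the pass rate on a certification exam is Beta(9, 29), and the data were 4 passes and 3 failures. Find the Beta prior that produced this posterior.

A Beta(α, β) prior with s successes and f failures in binomial data gives a Beta(α+s, β+f) posterior.
Subtract the data counts: 9−4=5, 29−3=26.

Beta(5, 26)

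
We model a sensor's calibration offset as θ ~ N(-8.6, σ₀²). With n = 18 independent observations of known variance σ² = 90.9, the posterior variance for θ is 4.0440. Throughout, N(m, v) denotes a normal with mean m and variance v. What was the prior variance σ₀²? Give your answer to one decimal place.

For the Normal–Normal model with known σ², precisions add: τ_n = τ₀ + n/σ².
So 1/σ₀² = 1/4.0440 − 18/90.9 = 0.247280 − 0.198020 = 0.049260.
Hence σ₀² = 1/0.049260 ≈ 20.3.

σ₀² = 20.3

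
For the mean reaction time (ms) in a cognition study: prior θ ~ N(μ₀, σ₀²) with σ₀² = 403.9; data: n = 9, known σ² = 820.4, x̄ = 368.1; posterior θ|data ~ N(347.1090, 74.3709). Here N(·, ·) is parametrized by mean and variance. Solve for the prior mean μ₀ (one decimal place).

The posterior mean is a precision-weighted average: μ_n = (τ₀μ₀ + τ_data·x̄)/(τ₀+τ_data), with τ₀=1/σ₀² and τ_data=n/σ².
Here τ₀ = 1/403.9 = 0.002476 and τ_data = 9/820.4 = 0.010970, so τ_n = 0.013446.
Rearranging for μ₀: μ₀ = (μ_n·τ_n − τ_data·x̄)/τ₀ = (347.1090·0.013446 − 0.010970·368.1) / 0.002476 = 0.629171/0.002476 ≈ 254.1.

μ₀ = 254.1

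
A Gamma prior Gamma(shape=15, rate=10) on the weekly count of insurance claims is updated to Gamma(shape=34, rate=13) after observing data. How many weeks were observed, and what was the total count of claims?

n = 3 weeks with total 19 claims

Gamma–Poisson conjugacy: posterior shape = α + Σxᵢ, posterior rate = β + n.
Matching: Σxᵢ = 34 − 15 = 19 and n = 13 − 10 = 3.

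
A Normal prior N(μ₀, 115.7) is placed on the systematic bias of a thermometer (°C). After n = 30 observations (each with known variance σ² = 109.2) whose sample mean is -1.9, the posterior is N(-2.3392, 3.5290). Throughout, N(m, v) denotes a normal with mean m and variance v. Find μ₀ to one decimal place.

With known observation variance, the Normal–Normal posterior has precision τ_n = τ₀ + n/σ² and mean μ_n = (τ₀μ₀ + (n/σ²)x̄)/τ_n.
Here τ₀ = 1/115.7 = 0.008643 and τ_data = 30/109.2 = 0.274725, so τ_n = 0.283368.
Rearranging for μ₀: μ₀ = (μ_n·τ_n − τ_data·x̄)/τ₀ = (-2.3392·0.283368 − 0.274725·-1.9) / 0.008643 = -0.140877/0.008643 ≈ -16.3.

μ₀ = -16.3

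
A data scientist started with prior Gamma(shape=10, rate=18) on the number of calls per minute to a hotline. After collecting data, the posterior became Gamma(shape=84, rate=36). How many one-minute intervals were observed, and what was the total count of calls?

n = 18 one-minute intervals with total 74 calls

A Gamma(α, β) prior (rate parametrization) on a Poisson rate with n observations summing to S gives posterior Gamma(α+S, β+n).
Matching: Σxᵢ = 84 − 10 = 74 and n = 36 − 18 = 18.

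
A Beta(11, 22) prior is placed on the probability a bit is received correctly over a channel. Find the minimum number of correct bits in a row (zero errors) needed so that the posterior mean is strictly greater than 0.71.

k = 43

After k correct bits and 0 errors the posterior is Beta(11+k, 22), with mean (11+k)/(11+22+k).
Set (11+k)/(33+k) > 0.71 and solve: k > (0.71·33 − 11)/(1 − 0.71) = 42.862.
The smallest integer exceeding 42.862 is 43.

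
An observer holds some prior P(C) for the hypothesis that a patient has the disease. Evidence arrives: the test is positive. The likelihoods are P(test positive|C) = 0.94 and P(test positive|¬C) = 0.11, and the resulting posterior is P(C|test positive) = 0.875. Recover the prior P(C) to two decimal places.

P(C) = 0.45

In odds form, posterior odds = prior odds × likelihood ratio, so prior odds = posterior odds ÷ LR.
Posterior odds = 0.875/(1−0.875) = 7.0000. LR = 0.94/0.11 = 8.5455.
Prior odds = 7.0000/8.5455 = 0.8191, so P(C) = 0.8191/(1+0.8191) ≈ 0.45.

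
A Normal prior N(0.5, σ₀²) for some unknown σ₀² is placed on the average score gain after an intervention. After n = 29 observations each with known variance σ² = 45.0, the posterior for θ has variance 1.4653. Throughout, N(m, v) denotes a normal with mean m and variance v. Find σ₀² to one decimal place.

σ₀² = 26.3

Posterior precision equals prior precision plus data precision: 1/σ_n² = 1/σ₀² + n/σ².
So 1/σ₀² = 1/1.4653 − 29/45.0 = 0.682454 − 0.644444 = 0.038010.
Hence σ₀² = 1/0.038010 ≈ 26.3.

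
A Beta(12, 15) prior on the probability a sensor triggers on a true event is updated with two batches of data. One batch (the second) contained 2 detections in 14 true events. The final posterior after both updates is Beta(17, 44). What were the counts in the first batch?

Sequential conjugate updates are equivalent to a single update on the pooled data, so total successes = posterior α − prior α and total failures = posterior β − prior β.
Total across both batches: 17−12=5 detections, 44−15=29 misses.
Subtract the second batch: 5−2=3 detections and 29−12=17 misses.

3 detections and 17 misses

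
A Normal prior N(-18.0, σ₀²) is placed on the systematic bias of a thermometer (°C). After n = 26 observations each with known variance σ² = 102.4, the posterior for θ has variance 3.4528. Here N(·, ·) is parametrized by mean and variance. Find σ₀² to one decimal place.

σ₀² = 28.0

Posterior precision equals prior precision plus data precision: 1/σ_n² = 1/σ₀² + n/σ².
So 1/σ₀² = 1/3.4528 − 26/102.4 = 0.289620 − 0.253906 = 0.035714.
Hence σ₀² = 1/0.035714 ≈ 28.0.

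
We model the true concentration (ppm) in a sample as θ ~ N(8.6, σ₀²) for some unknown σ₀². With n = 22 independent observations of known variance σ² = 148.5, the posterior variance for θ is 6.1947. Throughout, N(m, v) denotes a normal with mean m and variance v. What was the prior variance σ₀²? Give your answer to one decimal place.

σ₀² = 75.3

Posterior precision equals prior precision plus data precision: 1/σ_n² = 1/σ₀² + n/σ².
So 1/σ₀² = 1/6.1947 − 22/148.5 = 0.161428 − 0.148148 = 0.013280.
Hence σ₀² = 1/0.013280 ≈ 75.3.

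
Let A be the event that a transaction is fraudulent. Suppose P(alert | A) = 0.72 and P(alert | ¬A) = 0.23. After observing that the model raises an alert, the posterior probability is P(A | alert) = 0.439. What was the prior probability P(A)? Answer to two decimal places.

P(A) = 0.20

Bayes' rule in odds form gives O(A|E) = O(A)·[P(E|A)/P(E|¬A)], hence O(A) = O(A|E)/LR.
Posterior odds = 0.439/(1−0.439) = 0.7825. LR = 0.72/0.23 = 3.1304.
Prior odds = 0.7825/3.1304 = 0.2500, so P(A) = 0.2500/(1+0.2500) ≈ 0.20.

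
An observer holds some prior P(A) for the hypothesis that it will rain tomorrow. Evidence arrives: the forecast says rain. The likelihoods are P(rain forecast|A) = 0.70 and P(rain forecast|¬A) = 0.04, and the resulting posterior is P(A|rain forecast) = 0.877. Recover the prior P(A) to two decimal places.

In odds form, posterior odds = prior odds × likelihood ratio, so prior odds = posterior odds ÷ LR.
Posterior odds = 0.877/(1−0.877) = 7.1301. LR = 0.70/0.04 = 17.5000.
Prior odds = 7.1301/17.5000 = 0.4074, so P(A) = 0.4074/(1+0.4074) ≈ 0.29.

P(A) = 0.29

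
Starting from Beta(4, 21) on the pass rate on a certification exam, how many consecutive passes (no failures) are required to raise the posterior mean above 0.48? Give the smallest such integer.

k = 16

After k passes and 0 failures the posterior is Beta(4+k, 21), with mean (4+k)/(4+21+k).
Set (4+k)/(25+k) > 0.48 and solve: k > (0.48·25 − 4)/(1 − 0.48) = 15.385.
The smallest integer exceeding 15.385 is 16, and checking k=16: (20)/(41) = 0.4878 > 0.48.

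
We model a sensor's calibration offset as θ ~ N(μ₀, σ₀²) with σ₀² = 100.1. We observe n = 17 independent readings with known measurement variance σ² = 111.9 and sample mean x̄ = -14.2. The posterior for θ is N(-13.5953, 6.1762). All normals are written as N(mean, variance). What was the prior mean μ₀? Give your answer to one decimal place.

μ₀ = -4.4

With known observation variance, the Normal–Normal posterior has precision τ_n = τ₀ + n/σ² and mean μ_n = (τ₀μ₀ + (n/σ²)x̄)/τ_n.
Here τ₀ = 1/100.1 = 0.009990 and τ_data = 17/111.9 = 0.151921, so τ_n = 0.161911.
Rearranging for μ₀: μ₀ = (μ_n·τ_n − τ_data·x̄)/τ₀ = (-13.5953·0.161911 − 0.151921·-14.2) / 0.009990 = -0.043950/0.009990 ≈ -4.4.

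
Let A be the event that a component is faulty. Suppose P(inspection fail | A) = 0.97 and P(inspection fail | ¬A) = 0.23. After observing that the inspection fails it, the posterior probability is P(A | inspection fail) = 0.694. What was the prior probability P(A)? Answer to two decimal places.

P(A) = 0.35

In odds form, posterior odds = prior odds × likelihood ratio, so prior odds = posterior odds ÷ LR.
Posterior odds = 0.694/(1−0.694) = 2.2680. LR = 0.97/0.23 = 4.2174.
Prior odds = 2.2680/4.2174 = 0.5378, so P(A) = 0.5378/(1+0.5378) ≈ 0.35.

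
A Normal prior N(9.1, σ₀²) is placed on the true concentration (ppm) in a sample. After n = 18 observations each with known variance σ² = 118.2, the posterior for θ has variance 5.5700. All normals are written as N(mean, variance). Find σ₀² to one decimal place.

σ₀² = 36.7

Posterior precision equals prior precision plus data precision: 1/σ_n² = 1/σ₀² + n/σ².
So 1/σ₀² = 1/5.5700 − 18/118.2 = 0.179533 − 0.152284 = 0.027249.
Hence σ₀² = 1/0.027249 ≈ 36.7.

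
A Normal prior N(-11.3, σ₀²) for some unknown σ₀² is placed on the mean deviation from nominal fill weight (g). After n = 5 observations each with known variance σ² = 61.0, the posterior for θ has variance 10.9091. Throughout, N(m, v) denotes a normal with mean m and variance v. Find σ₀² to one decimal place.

Posterior precision equals prior precision plus data precision: 1/σ_n² = 1/σ₀² + n/σ².
So 1/σ₀² = 1/10.9091 − 5/61.0 = 0.091667 − 0.081967 = 0.009700.
Hence σ₀² = 1/0.009700 ≈ 103.1.

σ₀² = 103.1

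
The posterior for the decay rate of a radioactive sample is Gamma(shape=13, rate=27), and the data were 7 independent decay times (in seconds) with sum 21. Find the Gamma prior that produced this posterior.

Gamma(shape=6, rate=6)

For an exponential likelihood with a Gamma(α, β) prior on the rate, n observations with total T give posterior Gamma(α+n, β+T).
So α = 13 − 7 = 6 and β = 27 − 21 = 6.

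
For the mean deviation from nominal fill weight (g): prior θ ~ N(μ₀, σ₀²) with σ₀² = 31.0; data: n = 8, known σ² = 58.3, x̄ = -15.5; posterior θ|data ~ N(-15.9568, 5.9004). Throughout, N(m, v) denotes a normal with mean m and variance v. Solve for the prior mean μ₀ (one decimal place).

The posterior mean is a precision-weighted average: μ_n = (τ₀μ₀ + τ_data·x̄)/(τ₀+τ_data), with τ₀=1/σ₀² and τ_data=n/σ².
Here τ₀ = 1/31.0 = 0.032258 and τ_data = 8/58.3 = 0.137221, so τ_n = 0.169479.
Rearranging for μ₀: μ₀ = (μ_n·τ_n − τ_data·x̄)/τ₀ = (-15.9568·0.169479 − 0.137221·-15.5) / 0.032258 = -0.577417/0.032258 ≈ -17.9.

μ₀ = -17.9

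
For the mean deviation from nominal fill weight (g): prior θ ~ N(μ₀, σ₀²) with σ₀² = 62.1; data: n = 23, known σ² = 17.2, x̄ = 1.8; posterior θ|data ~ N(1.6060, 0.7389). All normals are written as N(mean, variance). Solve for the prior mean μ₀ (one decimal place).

The posterior mean is a precision-weighted average: μ_n = (τ₀μ₀ + τ_data·x̄)/(τ₀+τ_data), with τ₀=1/σ₀² and τ_data=n/σ².
Here τ₀ = 1/62.1 = 0.016103 and τ_data = 23/17.2 = 1.337209, so τ_n = 1.353312.
Rearranging for μ₀: μ₀ = (μ_n·τ_n − τ_data·x̄)/τ₀ = (1.6060·1.353312 − 1.337209·1.8) / 0.016103 = -0.233557/0.016103 ≈ -14.5.

μ₀ = -14.5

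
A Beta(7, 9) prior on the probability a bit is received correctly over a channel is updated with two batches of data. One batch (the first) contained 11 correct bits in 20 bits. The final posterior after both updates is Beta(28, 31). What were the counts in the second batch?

Sequential conjugate updates are equivalent to a single update on the pooled data, so total successes = posterior α − prior α and total failures = posterior β − prior β.
Total across both batches: 28−7=21 correct bits, 31−9=22 errors.
Subtract the first batch: 21−11=10 correct bits and 22−9=13 errors.

10 correct bits and 13 errors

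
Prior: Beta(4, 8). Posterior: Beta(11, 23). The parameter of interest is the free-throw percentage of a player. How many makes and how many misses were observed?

7 makes and 15 misses

A Beta(α, β) prior with s successes and f failures in binomial data gives a Beta(α+s, β+f) posterior.
Match parameters: s=11−4=7, f=23−8=15.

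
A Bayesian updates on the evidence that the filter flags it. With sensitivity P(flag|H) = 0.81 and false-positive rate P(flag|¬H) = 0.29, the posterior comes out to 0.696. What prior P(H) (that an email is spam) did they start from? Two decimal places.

P(H) = 0.45

In odds form, posterior odds = prior odds × likelihood ratio, so prior odds = posterior odds ÷ LR.
Posterior odds = 0.696/(1−0.696) = 2.2895. LR = 0.81/0.29 = 2.7931.
Prior odds = 2.2895/2.7931 = 0.8197, so P(H) = 0.8197/(1+0.8197) ≈ 0.45.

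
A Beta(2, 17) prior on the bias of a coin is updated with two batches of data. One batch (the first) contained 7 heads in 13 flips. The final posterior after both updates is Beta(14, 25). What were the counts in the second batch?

Because Beta–binomial updating is additive in the counts, the combined data contributed (α_post−α_prior, β_post−β_prior) successes and failures.
Total across both batches: 14−2=12 heads, 25−17=8 tails.
Subtract the first batch: 12−7=5 heads and 8−6=2 tails.

5 heads and 2 tails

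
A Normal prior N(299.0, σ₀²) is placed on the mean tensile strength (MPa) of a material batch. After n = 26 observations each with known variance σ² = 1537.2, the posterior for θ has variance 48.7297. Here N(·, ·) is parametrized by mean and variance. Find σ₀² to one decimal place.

For the Normal–Normal model with known σ², precisions add: τ_n = τ₀ + n/σ².
So 1/σ₀² = 1/48.7297 − 26/1537.2 = 0.020521 − 0.016914 = 0.003607.
Hence σ₀² = 1/0.003607 ≈ 277.2.

σ₀² = 277.2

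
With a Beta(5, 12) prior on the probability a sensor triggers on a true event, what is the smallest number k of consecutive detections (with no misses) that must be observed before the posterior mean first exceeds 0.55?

After k detections and 0 misses the posterior is Beta(5+k, 12), with mean (5+k)/(5+12+k).
Set (5+k)/(17+k) > 0.55 and solve: k > (0.55·17 − 5)/(1 − 0.55) = 9.667.
The smallest integer exceeding 9.667 is 10.

k = 10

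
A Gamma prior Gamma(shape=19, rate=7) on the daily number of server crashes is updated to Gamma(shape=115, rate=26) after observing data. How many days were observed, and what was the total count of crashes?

Gamma–Poisson conjugacy: posterior shape = α + Σxᵢ, posterior rate = β + n.
Matching: Σxᵢ = 115 − 19 = 96 and n = 26 − 7 = 19.

n = 19 days with total 96 crashes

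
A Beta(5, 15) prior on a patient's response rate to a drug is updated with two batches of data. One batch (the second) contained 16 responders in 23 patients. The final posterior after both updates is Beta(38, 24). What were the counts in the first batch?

Sequential conjugate updates are equivalent to a single update on the pooled data, so total successes = posterior α − prior α and total failures = posterior β − prior β.
Total across both batches: 38−5=33 responders, 24−15=9 non-responders.
Subtract the second batch: 33−16=17 responders and 9−7=2 non-responders.

17 responders and 2 non-responders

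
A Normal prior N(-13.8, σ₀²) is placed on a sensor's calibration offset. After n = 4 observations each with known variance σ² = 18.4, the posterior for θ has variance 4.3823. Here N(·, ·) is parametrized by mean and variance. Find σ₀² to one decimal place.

σ₀² = 92.6

For the Normal–Normal model with known σ², precisions add: τ_n = τ₀ + n/σ².
So 1/σ₀² = 1/4.3823 − 4/18.4 = 0.228191 − 0.217391 = 0.010800.
Hence σ₀² = 1/0.010800 ≈ 92.6.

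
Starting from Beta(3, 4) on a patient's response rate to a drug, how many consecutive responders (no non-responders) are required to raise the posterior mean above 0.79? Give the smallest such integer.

After k responders and 0 non-responders the posterior is Beta(3+k, 4), with mean (3+k)/(3+4+k).
Set (3+k)/(7+k) > 0.79 and solve: k > (0.79·7 − 3)/(1 − 0.79) = 12.048.
The smallest integer exceeding 12.048 is 13.

k = 13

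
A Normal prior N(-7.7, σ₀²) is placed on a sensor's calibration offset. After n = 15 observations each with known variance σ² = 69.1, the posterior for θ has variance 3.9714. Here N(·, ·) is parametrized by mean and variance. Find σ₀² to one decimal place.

For the Normal–Normal model with known σ², precisions add: τ_n = τ₀ + n/σ².
So 1/σ₀² = 1/3.9714 − 15/69.1 = 0.251800 − 0.217077 = 0.034723.
Hence σ₀² = 1/0.034723 ≈ 28.8.

σ₀² = 28.8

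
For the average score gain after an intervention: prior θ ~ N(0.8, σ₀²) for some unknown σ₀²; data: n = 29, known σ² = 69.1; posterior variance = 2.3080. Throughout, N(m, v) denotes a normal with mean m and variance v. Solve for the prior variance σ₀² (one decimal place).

σ₀² = 73.6

For the Normal–Normal model with known σ², precisions add: τ_n = τ₀ + n/σ².
So 1/σ₀² = 1/2.3080 − 29/69.1 = 0.433276 − 0.419682 = 0.013594.
Hence σ₀² = 1/0.013594 ≈ 73.6.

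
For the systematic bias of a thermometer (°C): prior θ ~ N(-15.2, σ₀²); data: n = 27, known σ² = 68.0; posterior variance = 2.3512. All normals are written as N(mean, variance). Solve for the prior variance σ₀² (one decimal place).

Posterior precision equals prior precision plus data precision: 1/σ_n² = 1/σ₀² + n/σ².
So 1/σ₀² = 1/2.3512 − 27/68.0 = 0.425315 − 0.397059 = 0.028256.
Hence σ₀² = 1/0.028256 ≈ 35.4.

σ₀² = 35.4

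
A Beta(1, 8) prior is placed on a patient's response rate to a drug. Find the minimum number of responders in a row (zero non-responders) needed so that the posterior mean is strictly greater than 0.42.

After k responders and 0 non-responders the posterior is Beta(1+k, 8), with mean (1+k)/(1+8+k).
Set (1+k)/(9+k) > 0.42 and solve: k > (0.42·9 − 1)/(1 − 0.42) = 4.793.
The smallest integer exceeding 4.793 is 5.

k = 5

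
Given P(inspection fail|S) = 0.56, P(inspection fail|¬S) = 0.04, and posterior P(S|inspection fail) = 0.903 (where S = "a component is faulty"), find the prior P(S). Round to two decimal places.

Bayes' rule in odds form gives O(S|E) = O(S)·[P(E|S)/P(E|¬S)], hence O(S) = O(S|E)/LR.
Posterior odds = 0.903/(1−0.903) = 9.3093. LR = 0.56/0.04 = 14.0000.
Prior odds = 9.3093/14.0000 = 0.6650, so P(S) = 0.6650/(1+0.6650) ≈ 0.40.

P(S) = 0.40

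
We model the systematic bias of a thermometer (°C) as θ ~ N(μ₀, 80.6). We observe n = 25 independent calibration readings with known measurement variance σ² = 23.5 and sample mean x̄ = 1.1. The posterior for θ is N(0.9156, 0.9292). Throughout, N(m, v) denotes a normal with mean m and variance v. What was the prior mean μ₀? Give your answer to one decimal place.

μ₀ = -14.9

The posterior mean is a precision-weighted average: μ_n = (τ₀μ₀ + τ_data·x̄)/(τ₀+τ_data), with τ₀=1/σ₀² and τ_data=n/σ².
Here τ₀ = 1/80.6 = 0.012407 and τ_data = 25/23.5 = 1.063830, so τ_n = 1.076237.
Rearranging for μ₀: μ₀ = (μ_n·τ_n − τ_data·x̄)/τ₀ = (0.9156·1.076237 − 1.063830·1.1) / 0.012407 = -0.184810/0.012407 ≈ -14.9.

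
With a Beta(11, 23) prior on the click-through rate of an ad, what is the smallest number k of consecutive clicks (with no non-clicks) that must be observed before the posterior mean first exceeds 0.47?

After k clicks and 0 non-clicks the posterior is Beta(11+k, 23), with mean (11+k)/(11+23+k).
Set (11+k)/(34+k) > 0.47 and solve: k > (0.47·34 − 11)/(1 − 0.47) = 9.396.
The smallest integer exceeding 9.396 is 10.

k = 10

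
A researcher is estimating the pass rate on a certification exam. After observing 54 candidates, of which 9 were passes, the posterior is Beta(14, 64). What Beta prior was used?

Beta is conjugate to the binomial likelihood: posterior = Beta(a+s, b+f).
Subtract the data counts: 14−9=5, 64−45=19.

Beta(5, 19)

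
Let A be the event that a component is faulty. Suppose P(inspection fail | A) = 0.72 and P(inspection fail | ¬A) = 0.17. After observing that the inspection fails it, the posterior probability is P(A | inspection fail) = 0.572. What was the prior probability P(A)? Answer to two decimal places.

Bayes' rule in odds form gives O(A|E) = O(A)·[P(E|A)/P(E|¬A)], hence O(A) = O(A|E)/LR.
Posterior odds = 0.572/(1−0.572) = 1.3364. LR = 0.72/0.17 = 4.2353.
Prior odds = 1.3364/4.2353 = 0.3155, so P(A) = 0.3155/(1+0.3155) ≈ 0.24.

P(A) = 0.24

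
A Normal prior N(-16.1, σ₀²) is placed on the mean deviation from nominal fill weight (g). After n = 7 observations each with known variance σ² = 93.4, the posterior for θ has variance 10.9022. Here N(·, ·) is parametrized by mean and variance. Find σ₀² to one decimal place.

σ₀² = 59.6

Posterior precision equals prior precision plus data precision: 1/σ_n² = 1/σ₀² + n/σ².
So 1/σ₀² = 1/10.9022 − 7/93.4 = 0.091725 − 0.074946 = 0.016779.
Hence σ₀² = 1/0.016779 ≈ 59.6.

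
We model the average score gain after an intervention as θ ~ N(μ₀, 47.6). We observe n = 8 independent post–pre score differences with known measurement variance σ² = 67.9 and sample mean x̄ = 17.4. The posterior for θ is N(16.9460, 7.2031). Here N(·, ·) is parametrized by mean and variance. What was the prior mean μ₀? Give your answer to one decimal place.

μ₀ = 14.4

With known observation variance, the Normal–Normal posterior has precision τ_n = τ₀ + n/σ² and mean μ_n = (τ₀μ₀ + (n/σ²)x̄)/τ_n.
Here τ₀ = 1/47.6 = 0.021008 and τ_data = 8/67.9 = 0.117820, so τ_n = 0.138828.
Rearranging for μ₀: μ₀ = (μ_n·τ_n − τ_data·x̄)/τ₀ = (16.9460·0.138828 − 0.117820·17.4) / 0.021008 = 0.302511/0.021008 ≈ 14.4.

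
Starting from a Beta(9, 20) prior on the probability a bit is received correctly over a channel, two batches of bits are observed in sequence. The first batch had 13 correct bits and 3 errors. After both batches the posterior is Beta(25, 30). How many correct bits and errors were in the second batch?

Sequential conjugate updates are equivalent to a single update on the pooled data, so total successes = posterior α − prior α and total failures = posterior β − prior β.
Total across both batches: 25−9=16 correct bits, 30−20=10 errors.
Subtract the first batch: 16−13=3 correct bits and 10−3=7 errors.

3 correct bits and 7 errors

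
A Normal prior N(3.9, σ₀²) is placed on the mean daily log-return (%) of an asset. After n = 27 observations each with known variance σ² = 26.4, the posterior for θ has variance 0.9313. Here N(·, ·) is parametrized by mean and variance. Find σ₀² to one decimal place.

σ₀² = 19.6

For the Normal–Normal model with known σ², precisions add: τ_n = τ₀ + n/σ².
So 1/σ₀² = 1/0.9313 − 27/26.4 = 1.073768 − 1.022727 = 0.051041.
Hence σ₀² = 1/0.051041 ≈ 19.6.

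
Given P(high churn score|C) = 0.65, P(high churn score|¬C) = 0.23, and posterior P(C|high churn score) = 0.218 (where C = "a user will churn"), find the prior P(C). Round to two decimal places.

Bayes' rule in odds form gives O(C|E) = O(C)·[P(E|C)/P(E|¬C)], hence O(C) = O(C|E)/LR.
Posterior odds = 0.218/(1−0.218) = 0.2788. LR = 0.65/0.23 = 2.8261.
Prior odds = 0.2788/2.8261 = 0.0987, so P(C) = 0.0987/(1+0.0987) ≈ 0.09.

P(C) = 0.09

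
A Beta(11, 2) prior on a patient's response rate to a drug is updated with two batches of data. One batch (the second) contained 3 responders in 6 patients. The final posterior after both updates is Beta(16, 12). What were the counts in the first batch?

Because Beta–binomial updating is additive in the counts, the combined data contributed (α_post−α_prior, β_post−β_prior) successes and failures.
Total across both batches: 16−11=5 responders, 12−2=10 non-responders.
Subtract the second batch: 5−3=2 responders and 10−3=7 non-responders.

2 responders and 7 non-responders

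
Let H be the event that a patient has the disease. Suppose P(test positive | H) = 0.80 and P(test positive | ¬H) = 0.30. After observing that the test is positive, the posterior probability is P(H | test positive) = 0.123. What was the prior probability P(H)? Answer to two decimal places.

Bayes' rule in odds form gives O(H|E) = O(H)·[P(E|H)/P(E|¬H)], hence O(H) = O(H|E)/LR.
Posterior odds = 0.123/(1−0.123) = 0.1403. LR = 0.80/0.30 = 2.6667.
Prior odds = 0.1403/2.6667 = 0.0526, so P(H) = 0.0526/(1+0.0526) ≈ 0.05.

P(H) = 0.05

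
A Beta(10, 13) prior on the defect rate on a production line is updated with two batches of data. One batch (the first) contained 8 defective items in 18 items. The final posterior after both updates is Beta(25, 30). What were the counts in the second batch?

Because Beta–binomial updating is additive in the counts, the combined data contributed (α_post−α_prior, β_post−β_prior) successes and failures.
Total across both batches: 25−10=15 defective items, 30−13=17 good items.
Subtract the first batch: 15−8=7 defective items and 17−10=7 good items.

7 defective items and 7 good items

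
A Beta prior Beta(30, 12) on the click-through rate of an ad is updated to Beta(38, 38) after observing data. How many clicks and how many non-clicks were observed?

A Beta(α, β) prior with s successes and f failures in binomial data gives a Beta(α+s, β+f) posterior.
So s = 38 − 30 = 8 and f = 38 − 12 = 26.

8 clicks and 26 non-clicks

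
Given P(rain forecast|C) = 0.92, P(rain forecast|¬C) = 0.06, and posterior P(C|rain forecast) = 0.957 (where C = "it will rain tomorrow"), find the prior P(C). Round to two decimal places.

Bayes' rule in odds form gives O(C|E) = O(C)·[P(E|C)/P(E|¬C)], hence O(C) = O(C|E)/LR.
Posterior odds = 0.957/(1−0.957) = 22.2558. LR = 0.92/0.06 = 15.3333.
Prior odds = 22.2558/15.3333 = 1.4515, so P(C) = 1.4515/(1+1.4515) ≈ 0.59.

P(C) = 0.59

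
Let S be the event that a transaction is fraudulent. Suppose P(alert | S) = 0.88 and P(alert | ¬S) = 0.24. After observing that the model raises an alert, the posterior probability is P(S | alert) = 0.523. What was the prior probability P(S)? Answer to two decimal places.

Bayes' rule in odds form gives O(S|E) = O(S)·[P(E|S)/P(E|¬S)], hence O(S) = O(S|E)/LR.
Posterior odds = 0.523/(1−0.523) = 1.0964. LR = 0.88/0.24 = 3.6667.
Prior odds = 1.0964/3.6667 = 0.2990, so P(S) = 0.2990/(1+0.2990) ≈ 0.23.

P(S) = 0.23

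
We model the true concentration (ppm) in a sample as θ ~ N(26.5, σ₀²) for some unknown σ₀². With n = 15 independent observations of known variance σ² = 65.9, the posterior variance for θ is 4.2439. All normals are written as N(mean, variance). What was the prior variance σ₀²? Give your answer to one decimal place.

σ₀² = 124.8

For the Normal–Normal model with known σ², precisions add: τ_n = τ₀ + n/σ².
So 1/σ₀² = 1/4.2439 − 15/65.9 = 0.235632 − 0.227618 = 0.008014.
Hence σ₀² = 1/0.008014 ≈ 124.8.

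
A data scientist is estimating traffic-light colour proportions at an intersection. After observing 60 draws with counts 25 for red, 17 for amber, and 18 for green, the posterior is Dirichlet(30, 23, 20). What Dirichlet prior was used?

For a Dirichlet(α) prior with multinomial counts c, the posterior is Dirichlet(α + c) componentwise.
Subtract each count from the matching posterior parameter: 30−25=5, 23−17=6, 20−18=2.

Dirichlet(5, 6, 2)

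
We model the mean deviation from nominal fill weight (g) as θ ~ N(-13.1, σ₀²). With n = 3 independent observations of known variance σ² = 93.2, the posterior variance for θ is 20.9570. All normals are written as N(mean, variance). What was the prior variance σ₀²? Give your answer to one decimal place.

σ₀² = 64.4

For the Normal–Normal model with known σ², precisions add: τ_n = τ₀ + n/σ².
So 1/σ₀² = 1/20.9570 − 3/93.2 = 0.047717 − 0.032189 = 0.015528.
Hence σ₀² = 1/0.015528 ≈ 64.4.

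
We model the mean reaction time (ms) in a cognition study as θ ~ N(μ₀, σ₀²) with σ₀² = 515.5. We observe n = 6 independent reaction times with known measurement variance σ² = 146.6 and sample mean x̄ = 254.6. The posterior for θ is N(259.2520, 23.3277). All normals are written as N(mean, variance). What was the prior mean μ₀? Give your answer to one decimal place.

μ₀ = 357.4

With known observation variance, the Normal–Normal posterior has precision τ_n = τ₀ + n/σ² and mean μ_n = (τ₀μ₀ + (n/σ²)x̄)/τ_n.
Here τ₀ = 1/515.5 = 0.001940 and τ_data = 6/146.6 = 0.040928, so τ_n = 0.042868.
Rearranging for μ₀: μ₀ = (μ_n·τ_n − τ_data·x̄)/τ₀ = (259.2520·0.042868 − 0.040928·254.6) / 0.001940 = 0.693346/0.001940 ≈ 357.4.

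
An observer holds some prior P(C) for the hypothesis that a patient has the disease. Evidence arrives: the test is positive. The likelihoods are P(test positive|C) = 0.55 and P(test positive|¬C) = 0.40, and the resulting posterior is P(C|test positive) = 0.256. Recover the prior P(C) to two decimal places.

P(C) = 0.20

Bayes' rule in odds form gives O(C|E) = O(C)·[P(E|C)/P(E|¬C)], hence O(C) = O(C|E)/LR.
Posterior odds = 0.256/(1−0.256) = 0.3441. LR = 0.55/0.40 = 1.3750.
Prior odds = 0.3441/1.3750 = 0.2503, so P(C) = 0.2503/(1+0.2503) ≈ 0.20.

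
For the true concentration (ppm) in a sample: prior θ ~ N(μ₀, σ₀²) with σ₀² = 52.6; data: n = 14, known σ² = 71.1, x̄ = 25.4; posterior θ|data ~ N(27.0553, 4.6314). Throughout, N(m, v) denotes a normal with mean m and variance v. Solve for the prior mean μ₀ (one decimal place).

μ₀ = 44.2

The posterior mean is a precision-weighted average: μ_n = (τ₀μ₀ + τ_data·x̄)/(τ₀+τ_data), with τ₀=1/σ₀² and τ_data=n/σ².
Here τ₀ = 1/52.6 = 0.019011 and τ_data = 14/71.1 = 0.196906, so τ_n = 0.215917.
Rearranging for μ₀: μ₀ = (μ_n·τ_n − τ_data·x̄)/τ₀ = (27.0553·0.215917 − 0.196906·25.4) / 0.019011 = 0.840287/0.019011 ≈ 44.2.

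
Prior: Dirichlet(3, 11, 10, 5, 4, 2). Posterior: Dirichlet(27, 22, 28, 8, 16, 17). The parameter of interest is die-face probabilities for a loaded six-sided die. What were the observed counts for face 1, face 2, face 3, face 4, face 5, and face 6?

For a Dirichlet(α) prior with multinomial counts c, the posterior is Dirichlet(α + c) componentwise.
Counts are posterior − prior componentwise: 27−3=24, 22−11=11, 28−10=18, 8−5=3, 16−4=12, 17−2=15.

counts (24, 11, 18, 3, 12, 15)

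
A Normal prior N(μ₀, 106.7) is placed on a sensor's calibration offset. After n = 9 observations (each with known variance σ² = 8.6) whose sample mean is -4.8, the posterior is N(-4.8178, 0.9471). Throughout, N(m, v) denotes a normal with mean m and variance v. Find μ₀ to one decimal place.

μ₀ = -6.8

The posterior mean is a precision-weighted average: μ_n = (τ₀μ₀ + τ_data·x̄)/(τ₀+τ_data), with τ₀=1/σ₀² and τ_data=n/σ².
Here τ₀ = 1/106.7 = 0.009372 and τ_data = 9/8.6 = 1.046512, so τ_n = 1.055884.
Rearranging for μ₀: μ₀ = (μ_n·τ_n − τ_data·x̄)/τ₀ = (-4.8178·1.055884 − 1.046512·-4.8) / 0.009372 = -0.063780/0.009372 ≈ -6.8.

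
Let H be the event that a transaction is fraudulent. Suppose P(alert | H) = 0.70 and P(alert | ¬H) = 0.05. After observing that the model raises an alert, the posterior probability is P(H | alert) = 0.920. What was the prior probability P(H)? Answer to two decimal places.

P(H) = 0.45

In odds form, posterior odds = prior odds × likelihood ratio, so prior odds = posterior odds ÷ LR.
Posterior odds = 0.920/(1−0.920) = 11.5000. LR = 0.70/0.05 = 14.0000.
Prior odds = 11.5000/14.0000 = 0.8214, so P(H) = 0.8214/(1+0.8214) ≈ 0.45.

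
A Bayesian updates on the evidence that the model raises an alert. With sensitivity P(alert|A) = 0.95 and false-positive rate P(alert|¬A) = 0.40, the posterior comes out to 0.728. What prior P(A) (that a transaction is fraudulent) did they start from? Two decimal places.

P(A) = 0.53

In odds form, posterior odds = prior odds × likelihood ratio, so prior odds = posterior odds ÷ LR.
Posterior odds = 0.728/(1−0.728) = 2.6765. LR = 0.95/0.40 = 2.3750.
Prior odds = 2.6765/2.3750 = 1.1269, so P(A) = 1.1269/(1+1.1269) ≈ 0.53.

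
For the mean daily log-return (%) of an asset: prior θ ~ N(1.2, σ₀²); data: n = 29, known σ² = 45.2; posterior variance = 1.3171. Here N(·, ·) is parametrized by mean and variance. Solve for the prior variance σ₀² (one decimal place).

Posterior precision equals prior precision plus data precision: 1/σ_n² = 1/σ₀² + n/σ².
So 1/σ₀² = 1/1.3171 − 29/45.2 = 0.759244 − 0.641593 = 0.117651.
Hence σ₀² = 1/0.117651 ≈ 8.5.

σ₀² = 8.5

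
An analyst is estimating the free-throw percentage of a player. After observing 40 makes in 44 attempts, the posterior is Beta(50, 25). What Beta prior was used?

A Beta(α, β) prior with s successes and f failures in binomial data gives a Beta(α+s, β+f) posterior.
So α = 50 − 40 = 10 and β = 25 − 4 = 21.

Beta(10, 21)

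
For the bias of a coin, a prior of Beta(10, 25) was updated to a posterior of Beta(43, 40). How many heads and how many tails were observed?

A Beta(a, b) prior with s successes and f failures in binomial data gives a Beta(a+s, b+f) posterior.
Match parameters: s=43−10=33, f=40−25=15.

33 heads and 15 tails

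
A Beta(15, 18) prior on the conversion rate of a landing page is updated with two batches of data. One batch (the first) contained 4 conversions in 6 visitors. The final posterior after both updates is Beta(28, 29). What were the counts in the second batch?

9 conversions and 9 bounces

Because Beta–binomial updating is additive in the counts, the combined data contributed (α_post−α_prior, β_post−β_prior) successes and failures.
Total across both batches: 28−15=13 conversions, 29−18=11 bounces.
Subtract the first batch: 13−4=9 conversions and 11−2=9 bounces.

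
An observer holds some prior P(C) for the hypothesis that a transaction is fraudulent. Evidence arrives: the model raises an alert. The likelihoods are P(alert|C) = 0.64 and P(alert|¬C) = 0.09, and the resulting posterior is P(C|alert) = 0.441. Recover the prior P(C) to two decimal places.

In odds form, posterior odds = prior odds × likelihood ratio, so prior odds = posterior odds ÷ LR.
Posterior odds = 0.441/(1−0.441) = 0.7889. LR = 0.64/0.09 = 7.1111.
Prior odds = 0.7889/7.1111 = 0.1109, so P(C) = 0.1109/(1+0.1109) ≈ 0.10.

P(C) = 0.10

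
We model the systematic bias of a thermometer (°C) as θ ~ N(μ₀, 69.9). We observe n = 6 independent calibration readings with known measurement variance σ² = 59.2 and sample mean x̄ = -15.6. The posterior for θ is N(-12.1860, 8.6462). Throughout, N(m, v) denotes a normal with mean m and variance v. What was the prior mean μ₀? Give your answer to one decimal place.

μ₀ = 12.0

The posterior mean is a precision-weighted average: μ_n = (τ₀μ₀ + τ_data·x̄)/(τ₀+τ_data), with τ₀=1/σ₀² and τ_data=n/σ².
Here τ₀ = 1/69.9 = 0.014306 and τ_data = 6/59.2 = 0.101351, so τ_n = 0.115657.
Rearranging for μ₀: μ₀ = (μ_n·τ_n − τ_data·x̄)/τ₀ = (-12.1860·0.115657 − 0.101351·-15.6) / 0.014306 = 0.171679/0.014306 ≈ 12.0.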